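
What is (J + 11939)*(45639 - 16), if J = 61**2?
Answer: 714456180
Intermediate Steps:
J = 3721
(J + 11939)*(45639 - 16) = (3721 + 11939)*(45639 - 16) = 15660*45623 = 714456180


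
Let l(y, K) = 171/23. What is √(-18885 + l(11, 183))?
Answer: 2*I*√2496558/23 ≈ 137.4*I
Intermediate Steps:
l(y, K) = 171/23 (l(y, K) = 171*(1/23) = 171/23)
√(-18885 + l(11, 183)) = √(-18885 + 171/23) = √(-434184/23) = 2*I*√2496558/23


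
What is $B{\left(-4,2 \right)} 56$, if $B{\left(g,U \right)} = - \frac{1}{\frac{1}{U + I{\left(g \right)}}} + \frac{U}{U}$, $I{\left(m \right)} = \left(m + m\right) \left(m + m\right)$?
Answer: $-3640$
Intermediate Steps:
$I{\left(m \right)} = 4 m^{2}$ ($I{\left(m \right)} = 2 m 2 m = 4 m^{2}$)
$B{\left(g,U \right)} = 1 - U - 4 g^{2}$ ($B{\left(g,U \right)} = - \frac{1}{\frac{1}{U + 4 g^{2}}} + \frac{U}{U} = - (U + 4 g^{2}) + 1 = \left(- U - 4 g^{2}\right) + 1 = 1 - U - 4 g^{2}$)
$B{\left(-4,2 \right)} 56 = \left(1 - 2 - 4 \left(-4\right)^{2}\right) 56 = \left(1 - 2 - 64\right) 56 = \left(-65\right) 56 = -3640$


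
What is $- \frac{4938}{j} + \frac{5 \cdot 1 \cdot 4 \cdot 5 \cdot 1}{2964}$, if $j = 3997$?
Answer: $- \frac{3559133}{2961777} \approx -1.2017$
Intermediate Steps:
$- \frac{4938}{j} + \frac{5 \cdot 1 \cdot 4 \cdot 5 \cdot 1}{2964} = - \frac{4938}{3997} + \frac{5 \cdot 1 \cdot 4 \cdot 5 \cdot 1}{2964} = \left(-4938\right) \frac{1}{3997} + 5 \cdot 4 \cdot 5 \cdot 1 \cdot \frac{1}{2964} = - \frac{4938}{3997} + 20 \cdot 5 \cdot 1 \cdot \frac{1}{2964} = - \frac{4938}{3997} + 100 \cdot 1 \cdot \frac{1}{2964} = - \frac{4938}{3997} + 100 \cdot \frac{1}{2964} = - \frac{4938}{3997} + \frac{25}{741} = - \frac{3559133}{2961777}$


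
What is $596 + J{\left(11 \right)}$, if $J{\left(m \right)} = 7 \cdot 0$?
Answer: $596$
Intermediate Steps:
$J{\left(m \right)} = 0$
$596 + J{\left(11 \right)} = 596 + 0 = 596$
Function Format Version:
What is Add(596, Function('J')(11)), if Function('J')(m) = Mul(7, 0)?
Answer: 596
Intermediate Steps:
Function('J')(m) = 0
Add(596, Function('J')(11)) = Add(596, 0) = 596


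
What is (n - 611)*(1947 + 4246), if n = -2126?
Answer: -16950241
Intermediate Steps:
(n - 611)*(1947 + 4246) = (-2126 - 611)*(1947 + 4246) = -2737*6193 = -16950241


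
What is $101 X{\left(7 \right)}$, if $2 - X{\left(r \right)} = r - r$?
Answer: $202$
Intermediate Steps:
$X{\left(r \right)} = 2$ ($X{\left(r \right)} = 2 - \left(r - r\right) = 2 - 0 = 2 + 0 = 2$)
$101 X{\left(7 \right)} = 101 \cdot 2 = 202$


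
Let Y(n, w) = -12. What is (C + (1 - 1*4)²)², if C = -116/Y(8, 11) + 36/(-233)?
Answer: 167443600/488601 ≈ 342.70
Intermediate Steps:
C = 6649/699 (C = -116/(-12) + 36/(-233) = -116*(-1/12) + 36*(-1/233) = 29/3 - 36/233 = 6649/699 ≈ 9.5122)
(C + (1 - 1*4)²)² = (6649/699 + (1 - 1*4)²)² = (6649/699 + (1 - 4)²)² = (6649/699 + (-3)²)² = (6649/699 + 9)² = (12940/699)² = 167443600/488601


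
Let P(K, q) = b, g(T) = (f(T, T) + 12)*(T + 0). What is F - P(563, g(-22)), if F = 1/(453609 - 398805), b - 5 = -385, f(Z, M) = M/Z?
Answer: 20825521/54804 ≈ 380.00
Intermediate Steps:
g(T) = 13*T (g(T) = (T/T + 12)*(T + 0) = (1 + 12)*T = 13*T)
b = -380 (b = 5 - 385 = -380)
P(K, q) = -380
F = 1/54804 ≈ 1.8247e-5
F - P(563, g(-22)) = 1/54804 - 1*(-380) = 1/54804 + 380 = 20825521/54804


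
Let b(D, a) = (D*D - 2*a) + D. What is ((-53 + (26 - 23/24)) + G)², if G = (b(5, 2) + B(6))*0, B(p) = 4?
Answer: 450241/576 ≈ 781.67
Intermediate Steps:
b(D, a) = D + D² - 2*a (b(D, a) = (D² - 2*a) + D = D + D² - 2*a)
G = 0 (G = ((5 + 5² - 2*2) + 4)*0 = ((5 + 25 - 4) + 4)*0 = (26 + 4)*0 = 30*0 = 0)
((-53 + (26 - 23/24)) + G)² = ((-53 + (26 - 23/24)) + 0)² = ((-53 + 601/24) + 0)² = (-671/24 + 0)² = (-671/24)² = 450241/576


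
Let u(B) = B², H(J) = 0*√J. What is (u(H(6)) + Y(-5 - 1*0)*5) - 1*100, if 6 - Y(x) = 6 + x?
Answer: -75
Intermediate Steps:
Y(x) = -x (Y(x) = 6 - (6 + x) = 6 + (-6 - x) = -x)
H(J) = 0
(u(H(6)) + Y(-5 - 1*0)*5) - 1*100 = (0² - (-5 - 1*0)*5) - 1*100 = (0 - (-5 + 0)*5) - 100 = (0 - 1*(-5)*5) - 100 = (0 + 5*5) - 100 = (0 + 25) - 100 = 25 - 100 = -75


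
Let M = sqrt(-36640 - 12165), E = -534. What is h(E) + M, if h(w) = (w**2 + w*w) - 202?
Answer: 570110 + I*sqrt(48805) ≈ 5.7011e+5 + 220.92*I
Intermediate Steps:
M = I*sqrt(48805) (M = sqrt(-48805) = I*sqrt(48805) ≈ 220.92*I)
h(w) = -202 + 2*w**2 (h(w) = (w**2 + w**2) - 202 = 2*w**2 - 202 = -202 + 2*w**2)
h(E) + M = (-202 + 2*(-534)**2) + I*sqrt(48805) = (-202 + 2*285156) + I*sqrt(48805) = (-202 + 570312) + I*sqrt(48805) = 570110 + I*sqrt(48805)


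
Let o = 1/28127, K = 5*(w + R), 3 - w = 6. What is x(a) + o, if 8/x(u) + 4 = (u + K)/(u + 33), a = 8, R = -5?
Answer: -2306365/1378223 ≈ -1.6734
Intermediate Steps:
w = -3 (w = 3 - 1*6 = 3 - 6 = -3)
K = -40 (K = 5*(-3 - 5) = 5*(-8) = -40)
o = 1/28127 ≈ 3.5553e-5
x(u) = 8/(-4 + (-40 + u)/(33 + u)) (x(u) = 8/(-4 + (u - 40)/(u + 33)) = 8/(-4 + (-40 + u)/(33 + u)))
x(a) + o = 8*(-33 - 1*8)/(172 + 3*8) + 1/28127 = 8*(-33 - 8)/(172 + 24) + 1/28127 = 8*(-41)/196 + 1/28127 = 8*(1/196)*(-41) + 1/28127 = -82/49 + 1/28127 = -2306365/1378223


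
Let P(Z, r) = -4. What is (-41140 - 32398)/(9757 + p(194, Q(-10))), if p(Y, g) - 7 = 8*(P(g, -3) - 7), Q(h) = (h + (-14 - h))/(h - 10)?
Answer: -36769/4838 ≈ -7.6000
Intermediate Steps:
Q(h) = -14/(-10 + h)
p(Y, g) = -81 (p(Y, g) = 7 + 8*(-4 - 7) = 7 + 8*(-11) = 7 - 88 = -81)
(-41140 - 32398)/(9757 + p(194, Q(-10))) = (-41140 - 32398)/(9757 - 81) = -73538/9676 = -73538*1/9676 = -36769/4838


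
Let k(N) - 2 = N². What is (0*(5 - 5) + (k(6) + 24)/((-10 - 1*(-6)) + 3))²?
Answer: 3844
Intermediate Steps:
k(N) = 2 + N²
(0*(5 - 5) + (k(6) + 24)/((-10 - 1*(-6)) + 3))² = (0*(5 - 5) + ((2 + 6²) + 24)/((-10 - 1*(-6)) + 3))² = (0*0 + ((2 + 36) + 24)/((-10 + 6) + 3))² = (0 + (38 + 24)/(-4 + 3))² = (0 + 62/(-1))² = (0 + 62*(-1))² = (0 - 62)² = (-62)² = 3844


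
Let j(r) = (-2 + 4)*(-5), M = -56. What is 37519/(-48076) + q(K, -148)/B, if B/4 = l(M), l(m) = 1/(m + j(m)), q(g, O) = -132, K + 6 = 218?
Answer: 6157177/2828 ≈ 2177.2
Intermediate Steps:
K = 212 (K = -6 + 218 = 212)
j(r) = -10 (j(r) = 2*(-5) = -10)
l(m) = 1/(-10 + m) (l(m) = 1/(m - 10) = 1/(-10 + m))
B = -2/33 (B = 4/(-10 - 56) = 4/(-66) = 4*(-1/66) = -2/33 ≈ -0.060606)
37519/(-48076) + q(K, -148)/B = 37519/(-48076) - 132/(-2/33) = 37519*(-1/48076) - 132*(-33/2) = -2207/2828 + 2178 = 6157177/2828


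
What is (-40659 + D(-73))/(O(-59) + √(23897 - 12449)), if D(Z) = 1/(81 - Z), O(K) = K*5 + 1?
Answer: 43830395/274956 + 6261485*√318/1924692 ≈ 217.42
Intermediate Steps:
O(K) = 1 + 5*K (O(K) = 5*K + 1 = 1 + 5*K)
(-40659 + D(-73))/(O(-59) + √(23897 - 12449)) = (-40659 - 1/(-81 - 73))/((1 + 5*(-59)) + √(23897 - 12449)) = (-40659 - 1/(-154))/((1 - 295) + √11448) = (-40659 - 1*(-1/154))/(-294 + 6*√318) = (-40659 + 1/154)/(-294 + 6*√318) = -6261485/(154*(-294 + 6*√318))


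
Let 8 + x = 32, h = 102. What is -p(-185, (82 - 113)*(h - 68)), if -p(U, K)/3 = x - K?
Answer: 3234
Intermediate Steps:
x = 24 (x = -8 + 32 = 24)
p(U, K) = -72 + 3*K (p(U, K) = -3*(24 - K) = -72 + 3*K)
-p(-185, (82 - 113)*(h - 68)) = -(-72 + 3*((82 - 113)*(102 - 68))) = -(-72 + 3*(-31*34)) = -(-72 + 3*(-1054)) = -(-72 - 3162) = -1*(-3234) = 3234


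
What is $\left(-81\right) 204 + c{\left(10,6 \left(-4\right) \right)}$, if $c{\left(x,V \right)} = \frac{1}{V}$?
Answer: $- \frac{396577}{24} \approx -16524.0$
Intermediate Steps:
$\left(-81\right) 204 + c{\left(10,6 \left(-4\right) \right)} = \left(-81\right) 204 + \frac{1}{6 \left(-4\right)} = -16524 + \frac{1}{-24} = -16524 - \frac{1}{24} = - \frac{396577}{24}$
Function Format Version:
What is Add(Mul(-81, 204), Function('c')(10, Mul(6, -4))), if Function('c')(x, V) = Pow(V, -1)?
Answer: Rational(-396577, 24) ≈ -16524.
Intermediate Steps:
Add(Mul(-81, 204), Function('c')(10, Mul(6, -4))) = Add(Mul(-81, 204), Pow(Mul(6, -4), -1)) = Add(-16524, Pow(-24, -1)) = Add(-16524, Rational(-1, 24)) = Rational(-396577, 24)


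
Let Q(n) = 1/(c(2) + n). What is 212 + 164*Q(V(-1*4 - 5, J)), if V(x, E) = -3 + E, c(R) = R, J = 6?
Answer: 1224/5 ≈ 244.80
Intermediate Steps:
Q(n) = 1/(2 + n)
212 + 164*Q(V(-1*4 - 5, J)) = 212 + 164/(2 + (-3 + 6)) = 212 + 164/(2 + 3) = 212 + 164/5 = 1224/5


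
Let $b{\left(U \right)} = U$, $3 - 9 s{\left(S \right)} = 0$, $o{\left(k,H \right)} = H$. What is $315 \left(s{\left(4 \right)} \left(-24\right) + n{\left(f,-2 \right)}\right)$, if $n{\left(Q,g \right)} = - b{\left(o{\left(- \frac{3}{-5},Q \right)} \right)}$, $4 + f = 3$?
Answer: $-2205$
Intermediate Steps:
$f = -1$ ($f = -4 + 3 = -1$)
$s{\left(S \right)} = \frac{1}{3}$ ($s{\left(S \right)} = \frac{1}{3} - 0 = \frac{1}{3} + 0 = \frac{1}{3}$)
$n{\left(Q,g \right)} = - Q$
$315 \left(s{\left(4 \right)} \left(-24\right) + n{\left(f,-2 \right)}\right) = 315 \left(\frac{1}{3} \left(-24\right) - -1\right) = 315 \left(-8 + 1\right) = 315 \left(-7\right) = -2205$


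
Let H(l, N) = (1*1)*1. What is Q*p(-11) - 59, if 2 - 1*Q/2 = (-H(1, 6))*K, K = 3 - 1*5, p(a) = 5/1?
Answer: -59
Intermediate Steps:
p(a) = 5 (p(a) = 5*1 = 5)
K = -2 (K = 3 - 5 = -2)
H(l, N) = 1 (H(l, N) = 1*1 = 1)
Q = 0 (Q = 4 - 2*(-1*1)*(-2) = 4 - (-2)*(-2) = 4 - 2*2 = 4 - 4 = 0)
Q*p(-11) - 59 = 0*5 - 59 = 0 - 59 = -59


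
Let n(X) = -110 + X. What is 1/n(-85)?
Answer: -1/195 ≈ -0.0051282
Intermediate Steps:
1/n(-85) = 1/(-110 - 85) = 1/(-195) = -1/195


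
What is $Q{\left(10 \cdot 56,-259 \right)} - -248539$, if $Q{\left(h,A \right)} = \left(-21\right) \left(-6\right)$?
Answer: $248665$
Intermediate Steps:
$Q{\left(h,A \right)} = 126$
$Q{\left(10 \cdot 56,-259 \right)} - -248539 = 126 - -248539 = 126 + 248539 = 248665$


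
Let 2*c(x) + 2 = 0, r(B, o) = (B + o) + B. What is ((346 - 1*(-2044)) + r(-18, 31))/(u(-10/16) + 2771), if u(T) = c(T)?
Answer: 477/554 ≈ 0.86101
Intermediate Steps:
r(B, o) = o + 2*B
c(x) = -1 (c(x) = -1 + (1/2)*0 = -1 + 0 = -1)
u(T) = -1
((346 - 1*(-2044)) + r(-18, 31))/(u(-10/16) + 2771) = ((346 - 1*(-2044)) + (31 + 2*(-18)))/(-1 + 2771) = ((346 + 2044) + (31 - 36))/2770 = (2390 - 5)*(1/2770) = 2385*(1/2770) = 477/554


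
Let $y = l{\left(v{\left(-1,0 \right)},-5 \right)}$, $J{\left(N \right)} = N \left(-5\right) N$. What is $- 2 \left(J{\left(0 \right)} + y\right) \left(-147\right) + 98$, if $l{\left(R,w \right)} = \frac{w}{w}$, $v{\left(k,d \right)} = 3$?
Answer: $392$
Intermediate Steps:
$J{\left(N \right)} = - 5 N^{2}$ ($J{\left(N \right)} = - 5 N N = - 5 N^{2}$)
$l{\left(R,w \right)} = 1$
$y = 1$
$- 2 \left(J{\left(0 \right)} + y\right) \left(-147\right) + 98 = - 2 \left(- 5 \cdot 0^{2} + 1\right) \left(-147\right) + 98 = - 2 \left(\left(-5\right) 0 + 1\right) \left(-147\right) + 98 = - 2 \left(0 + 1\right) \left(-147\right) + 98 = \left(-2\right) 1 \left(-147\right) + 98 = \left(-2\right) \left(-147\right) + 98 = 294 + 98 = 392$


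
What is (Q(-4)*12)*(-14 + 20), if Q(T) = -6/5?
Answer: -432/5 ≈ -86.400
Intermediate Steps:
Q(T) = -6/5 (Q(T) = -6*⅕ = -6/5)
(Q(-4)*12)*(-14 + 20) = (-6/5*12)*(-14 + 20) = -72/5*6 = -432/5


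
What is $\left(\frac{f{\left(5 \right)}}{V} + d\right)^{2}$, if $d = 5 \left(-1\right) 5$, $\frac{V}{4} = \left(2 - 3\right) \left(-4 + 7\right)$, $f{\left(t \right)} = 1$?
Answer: $\frac{90601}{144} \approx 629.17$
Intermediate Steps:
$V = -12$ ($V = 4 \left(2 - 3\right) \left(-4 + 7\right) = 4 \left(\left(-1\right) 3\right) = 4 \left(-3\right) = -12$)
$d = -25$ ($d = \left(-5\right) 5 = -25$)
$\left(\frac{f{\left(5 \right)}}{V} + d\right)^{2} = \left(1 \frac{1}{-12} - 25\right)^{2} = \left(1 \left(- \frac{1}{12}\right) - 25\right)^{2} = \left(- \frac{1}{12} - 25\right)^{2} = \left(- \frac{301}{12}\right)^{2} = \frac{90601}{144}$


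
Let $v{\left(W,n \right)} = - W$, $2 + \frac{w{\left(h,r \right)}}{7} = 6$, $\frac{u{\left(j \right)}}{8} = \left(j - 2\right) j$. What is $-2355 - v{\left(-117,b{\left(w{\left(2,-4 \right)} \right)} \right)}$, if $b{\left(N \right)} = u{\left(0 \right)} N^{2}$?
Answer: $-2472$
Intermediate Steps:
$u{\left(j \right)} = 8 j \left(-2 + j\right)$ ($u{\left(j \right)} = 8 \left(j - 2\right) j = 8 \left(-2 + j\right) j = 8 j \left(-2 + j\right)$)
$w{\left(h,r \right)} = 28$ ($w{\left(h,r \right)} = -14 + 7 \cdot 6 = -14 + 42 = 28$)
$b{\left(N \right)} = 0$ ($b{\left(N \right)} = 8 \cdot 0 \left(-2 + 0\right) N^{2} = 8 \cdot 0 \left(-2\right) N^{2} = 0 N^{2} = 0$)
$-2355 - v{\left(-117,b{\left(w{\left(2,-4 \right)} \right)} \right)} = -2355 - \left(-1\right) \left(-117\right) = -2355 - 117 = -2472$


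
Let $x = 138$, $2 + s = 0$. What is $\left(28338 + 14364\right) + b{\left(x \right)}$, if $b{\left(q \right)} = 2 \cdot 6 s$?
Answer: $42678$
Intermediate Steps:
$s = -2$ ($s = -2 + 0 = -2$)
$b{\left(q \right)} = -24$ ($b{\left(q \right)} = 2 \cdot 6 \left(-2\right) = 12 \left(-2\right) = -24$)
$\left(28338 + 14364\right) + b{\left(x \right)} = \left(28338 + 14364\right) - 24 = 42702 - 24 = 42678$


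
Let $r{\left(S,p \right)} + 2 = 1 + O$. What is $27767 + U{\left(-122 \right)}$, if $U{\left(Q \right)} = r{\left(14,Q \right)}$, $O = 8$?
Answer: $27774$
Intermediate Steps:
$r{\left(S,p \right)} = 7$ ($r{\left(S,p \right)} = -2 + \left(1 + 8\right) = -2 + 9 = 7$)
$U{\left(Q \right)} = 7$
$27767 + U{\left(-122 \right)} = 27767 + 7 = 27774$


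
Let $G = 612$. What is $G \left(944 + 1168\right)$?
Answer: $1292544$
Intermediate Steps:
$G \left(944 + 1168\right) = 612 \left(944 + 1168\right) = 612 \cdot 2112 = 1292544$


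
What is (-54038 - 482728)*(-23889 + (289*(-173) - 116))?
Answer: 39721757532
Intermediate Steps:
(-54038 - 482728)*(-23889 + (289*(-173) - 116)) = -536766*(-23889 + (-49997 - 116)) = -536766*(-23889 - 50113) = -536766*(-74002) = 39721757532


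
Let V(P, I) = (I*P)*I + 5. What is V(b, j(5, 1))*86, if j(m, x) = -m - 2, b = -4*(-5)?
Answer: 84710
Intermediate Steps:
b = 20
j(m, x) = -2 - m
V(P, I) = 5 + P*I**2 (V(P, I) = P*I**2 + 5 = 5 + P*I**2)
V(b, j(5, 1))*86 = (5 + 20*(-2 - 1*5)**2)*86 = (5 + 20*(-2 - 5)**2)*86 = (5 + 20*(-7)**2)*86 = (5 + 20*49)*86 = (5 + 980)*86 = 985*86 = 84710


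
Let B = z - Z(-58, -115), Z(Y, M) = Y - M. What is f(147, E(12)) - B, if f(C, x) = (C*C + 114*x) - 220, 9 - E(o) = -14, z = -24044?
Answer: 48112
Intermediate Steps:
B = -24101 (B = -24044 - (-58 - 1*(-115)) = -24044 - (-58 + 115) = -24044 - 1*57 = -24044 - 57 = -24101)
E(o) = 23 (E(o) = 9 - 1*(-14) = 9 + 14 = 23)
f(C, x) = -220 + C**2 + 114*x (f(C, x) = (C**2 + 114*x) - 220 = -220 + C**2 + 114*x)
f(147, E(12)) - B = (-220 + 147**2 + 114*23) - 1*(-24101) = (-220 + 21609 + 2622) + 24101 = 24011 + 24101 = 48112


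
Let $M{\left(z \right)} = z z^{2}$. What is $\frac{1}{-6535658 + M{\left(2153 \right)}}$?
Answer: $\frac{1}{9973499919} \approx 1.0027 \cdot 10^{-10}$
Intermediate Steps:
$M{\left(z \right)} = z^{3}$
$\frac{1}{-6535658 + M{\left(2153 \right)}} = \frac{1}{-6535658 + 2153^{3}} = \frac{1}{-6535658 + 9980035577} = \frac{1}{9973499919}$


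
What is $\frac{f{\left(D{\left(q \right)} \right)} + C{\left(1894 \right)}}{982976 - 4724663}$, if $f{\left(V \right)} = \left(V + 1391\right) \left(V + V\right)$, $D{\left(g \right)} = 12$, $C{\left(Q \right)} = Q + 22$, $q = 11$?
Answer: $- \frac{35588}{3741687} \approx -0.0095112$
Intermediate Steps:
$C{\left(Q \right)} = 22 + Q$
$f{\left(V \right)} = 2 V \left(1391 + V\right)$ ($f{\left(V \right)} = \left(1391 + V\right) 2 V = 2 V \left(1391 + V\right)$)
$\frac{f{\left(D{\left(q \right)} \right)} + C{\left(1894 \right)}}{982976 - 4724663} = \frac{2 \cdot 12 \left(1391 + 12\right) + \left(22 + 1894\right)}{982976 - 4724663} = \frac{2 \cdot 12 \cdot 1403 + 1916}{-3741687} = \left(33672 + 1916\right) \left(- \frac{1}{3741687}\right) = 35588 \left(- \frac{1}{3741687}\right) = - \frac{35588}{3741687}$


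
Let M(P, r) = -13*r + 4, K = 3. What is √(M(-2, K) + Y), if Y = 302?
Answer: √267 ≈ 16.340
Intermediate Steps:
M(P, r) = 4 - 13*r
√(M(-2, K) + Y) = √((4 - 13*3) + 302) = √((4 - 39) + 302) = √(-35 + 302) = √267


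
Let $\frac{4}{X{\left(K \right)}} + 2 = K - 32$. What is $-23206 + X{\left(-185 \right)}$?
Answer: $- \frac{5082118}{219} \approx -23206.0$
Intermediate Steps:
$X{\left(K \right)} = \frac{4}{-34 + K}$ ($X{\left(K \right)} = \frac{4}{-2 + \left(K - 32\right)} = \frac{4}{-2 + \left(-32 + K\right)} = \frac{4}{-34 + K}$)
$-23206 + X{\left(-185 \right)} = -23206 + \frac{4}{-34 - 185} = -23206 + \frac{4}{-219} = -23206 + 4 \left(- \frac{1}{219}\right) = -23206 - \frac{4}{219} = - \frac{5082118}{219}$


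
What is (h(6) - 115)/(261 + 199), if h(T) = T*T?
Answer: -79/460 ≈ -0.17174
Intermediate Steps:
h(T) = T²
(h(6) - 115)/(261 + 199) = (6² - 115)/(261 + 199) = (36 - 115)/460 = -79*1/460 = -79/460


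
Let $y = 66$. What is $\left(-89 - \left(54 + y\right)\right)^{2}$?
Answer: $43681$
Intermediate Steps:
$\left(-89 - \left(54 + y\right)\right)^{2} = \left(-89 - 120\right)^{2} = \left(-209\right)^{2} = 43681$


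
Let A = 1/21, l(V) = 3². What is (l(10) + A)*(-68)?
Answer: -12920/21 ≈ -615.24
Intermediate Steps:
l(V) = 9
A = 1/21 ≈ 0.047619
(l(10) + A)*(-68) = (9 + 1/21)*(-68) = (190/21)*(-68) = -12920/21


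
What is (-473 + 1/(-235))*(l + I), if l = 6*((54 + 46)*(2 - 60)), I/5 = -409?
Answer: 819108564/47 ≈ 1.7428e+7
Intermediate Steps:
I = -2045 (I = 5*(-409) = -2045)
l = -34800 (l = 6*(100*(-58)) = 6*(-5800) = -34800)
(-473 + 1/(-235))*(l + I) = (-473 + 1/(-235))*(-34800 - 2045) = (-473 - 1/235)*(-36845) = -111156/235*(-36845) = 819108564/47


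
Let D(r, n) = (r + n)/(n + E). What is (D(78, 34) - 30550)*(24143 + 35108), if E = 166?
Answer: -45252121736/25 ≈ -1.8101e+9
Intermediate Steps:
D(r, n) = (n + r)/(166 + n) (D(r, n) = (r + n)/(n + 166) = (n + r)/(166 + n))
(D(78, 34) - 30550)*(24143 + 35108) = ((34 + 78)/(166 + 34) - 30550)*(24143 + 35108) = (112/200 - 30550)*59251 = ((1/200)*112 - 30550)*59251 = (14/25 - 30550)*59251 = -763736/25*59251 = -45252121736/25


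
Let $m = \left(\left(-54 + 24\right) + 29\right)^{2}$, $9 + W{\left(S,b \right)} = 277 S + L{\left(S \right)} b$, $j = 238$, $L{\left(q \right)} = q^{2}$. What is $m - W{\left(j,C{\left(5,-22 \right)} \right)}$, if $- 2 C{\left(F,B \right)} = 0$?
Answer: $-65916$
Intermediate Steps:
$C{\left(F,B \right)} = 0$ ($C{\left(F,B \right)} = \left(- \frac{1}{2}\right) 0 = 0$)
$W{\left(S,b \right)} = -9 + 277 S + b S^{2}$ ($W{\left(S,b \right)} = -9 + \left(277 S + S^{2} b\right) = -9 + \left(277 S + b S^{2}\right) = -9 + 277 S + b S^{2}$)
$m = 1$ ($m = \left(-30 + 29\right)^{2} = \left(-1\right)^{2} = 1$)
$m - W{\left(j,C{\left(5,-22 \right)} \right)} = 1 - \left(-9 + 277 \cdot 238 + 0 \cdot 238^{2}\right) = 1 - \left(-9 + 65926 + 0 \cdot 56644\right) = 1 - \left(-9 + 65926 + 0\right) = 1 - 65917 = -65916$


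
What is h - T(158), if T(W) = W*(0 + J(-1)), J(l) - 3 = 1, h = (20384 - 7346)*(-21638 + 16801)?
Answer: -63065438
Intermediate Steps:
h = -63064806 (h = 13038*(-4837) = -63064806)
J(l) = 4 (J(l) = 3 + 1 = 4)
T(W) = 4*W (T(W) = W*(0 + 4) = W*4 = 4*W)
h - T(158) = -63064806 - 4*158 = -63064806 - 1*632 = -63064806 - 632 = -63065438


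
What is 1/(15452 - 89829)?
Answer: -1/74377 ≈ -1.3445e-5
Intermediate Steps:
1/(15452 - 89829) = 1/(-74377) = -1/74377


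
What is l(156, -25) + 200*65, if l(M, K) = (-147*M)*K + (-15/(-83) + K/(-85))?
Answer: 827269970/1411 ≈ 5.8630e+5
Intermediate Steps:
l(M, K) = 15/83 - K/85 - 147*K*M (l(M, K) = -147*K*M + (-15*(-1/83) + K*(-1/85)) = -147*K*M + (15/83 - K/85) = 15/83 - K/85 - 147*K*M)
l(156, -25) + 200*65 = (15/83 - 1/85*(-25) - 147*(-25)*156) + 200*65 = (15/83 + 5/17 + 573300) + 13000 = 808926970/1411 + 13000 = 827269970/1411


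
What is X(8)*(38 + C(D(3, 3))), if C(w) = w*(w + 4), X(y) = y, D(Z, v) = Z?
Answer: 472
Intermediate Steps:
C(w) = w*(4 + w)
X(8)*(38 + C(D(3, 3))) = 8*(38 + 3*(4 + 3)) = 8*(38 + 3*7) = 8*(38 + 21) = 8*59 = 472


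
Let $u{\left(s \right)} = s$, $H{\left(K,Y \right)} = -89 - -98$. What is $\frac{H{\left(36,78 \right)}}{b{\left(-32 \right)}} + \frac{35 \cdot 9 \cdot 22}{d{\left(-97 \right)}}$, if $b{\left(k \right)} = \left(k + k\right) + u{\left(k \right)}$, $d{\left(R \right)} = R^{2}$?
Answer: $\frac{193533}{301088} \approx 0.64278$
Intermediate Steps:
$H{\left(K,Y \right)} = 9$ ($H{\left(K,Y \right)} = -89 + 98 = 9$)
$b{\left(k \right)} = 3 k$ ($b{\left(k \right)} = \left(k + k\right) + k = 2 k + k = 3 k$)
$\frac{H{\left(36,78 \right)}}{b{\left(-32 \right)}} + \frac{35 \cdot 9 \cdot 22}{d{\left(-97 \right)}} = \frac{9}{3 \left(-32\right)} + \frac{35 \cdot 9 \cdot 22}{\left(-97\right)^{2}} = \frac{9}{-96} + \frac{315 \cdot 22}{9409} = 9 \left(- \frac{1}{96}\right) + 6930 \cdot \frac{1}{9409} = - \frac{3}{32} + \frac{6930}{9409} = \frac{193533}{301088}$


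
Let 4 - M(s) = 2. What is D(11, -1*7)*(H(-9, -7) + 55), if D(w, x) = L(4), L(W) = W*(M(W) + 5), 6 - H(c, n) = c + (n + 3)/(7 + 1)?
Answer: 1974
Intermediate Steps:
M(s) = 2 (M(s) = 4 - 1*2 = 4 - 2 = 2)
H(c, n) = 45/8 - c - n/8 (H(c, n) = 6 - (c + (n + 3)/(7 + 1)) = 6 - (c + (3 + n)/8) = 6 - (c + (3 + n)*(⅛)) = 6 - (c + (3/8 + n/8)) = 6 - (3/8 + c + n/8) = 6 + (-3/8 - c - n/8) = 45/8 - c - n/8)
L(W) = 7*W (L(W) = W*(2 + 5) = W*7 = 7*W)
D(w, x) = 28 (D(w, x) = 7*4 = 28)
D(11, -1*7)*(H(-9, -7) + 55) = 28*((45/8 - 1*(-9) - ⅛*(-7)) + 55) = 28*((45/8 + 9 + 7/8) + 55) = 28*(31/2 + 55) = 28*(141/2) = 1974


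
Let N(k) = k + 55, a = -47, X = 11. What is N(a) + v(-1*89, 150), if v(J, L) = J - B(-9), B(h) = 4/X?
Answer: -895/11 ≈ -81.364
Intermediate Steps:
N(k) = 55 + k
B(h) = 4/11
v(J, L) = -4/11 + J (v(J, L) = J - 1*4/11 = J - 4/11 = -4/11 + J)
N(a) + v(-1*89, 150) = (55 - 47) + (-4/11 - 1*89) = 8 + (-4/11 - 89) = 8 - 983/11 = -895/11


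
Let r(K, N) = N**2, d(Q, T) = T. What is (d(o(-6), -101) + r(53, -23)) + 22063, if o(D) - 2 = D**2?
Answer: 22491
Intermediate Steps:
o(D) = 2 + D**2
(d(o(-6), -101) + r(53, -23)) + 22063 = (-101 + (-23)**2) + 22063 = (-101 + 529) + 22063 = 428 + 22063 = 22491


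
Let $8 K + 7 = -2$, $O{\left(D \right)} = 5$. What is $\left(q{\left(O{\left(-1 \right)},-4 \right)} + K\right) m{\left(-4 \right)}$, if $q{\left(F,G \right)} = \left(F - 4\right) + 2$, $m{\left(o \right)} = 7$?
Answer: $\frac{105}{8} \approx 13.125$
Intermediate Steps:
$q{\left(F,G \right)} = -2 + F$ ($q{\left(F,G \right)} = \left(-4 + F\right) + 2 = -2 + F$)
$K = - \frac{9}{8}$ ($K = - \frac{7}{8} + \frac{1}{8} \left(-2\right) = - \frac{7}{8} - \frac{1}{4} = - \frac{9}{8} \approx -1.125$)
$\left(q{\left(O{\left(-1 \right)},-4 \right)} + K\right) m{\left(-4 \right)} = \left(\left(-2 + 5\right) - \frac{9}{8}\right) 7 = \left(3 - \frac{9}{8}\right) 7 = \frac{15}{8} \cdot 7 = \frac{105}{8}$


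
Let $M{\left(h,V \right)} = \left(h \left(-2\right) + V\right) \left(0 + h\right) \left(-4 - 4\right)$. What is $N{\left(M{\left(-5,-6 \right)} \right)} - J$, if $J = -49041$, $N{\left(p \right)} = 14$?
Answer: $49055$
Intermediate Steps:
$M{\left(h,V \right)} = - 8 h \left(V - 2 h\right)$ ($M{\left(h,V \right)} = \left(- 2 h + V\right) h \left(-8\right) = \left(V - 2 h\right) \left(- 8 h\right) = - 8 h \left(V - 2 h\right)$)
$N{\left(M{\left(-5,-6 \right)} \right)} - J = 14 - -49041 = 14 + 49041 = 49055$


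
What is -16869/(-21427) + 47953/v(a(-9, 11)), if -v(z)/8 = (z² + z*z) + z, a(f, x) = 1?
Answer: -1027084075/514248 ≈ -1997.3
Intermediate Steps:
v(z) = -16*z² - 8*z (v(z) = -8*((z² + z*z) + z) = -8*((z² + z²) + z) = -8*(2*z² + z) = -8*(z + 2*z²) = -16*z² - 8*z)
-16869/(-21427) + 47953/v(a(-9, 11)) = -16869/(-21427) + 47953/((-8*1*(1 + 2*1))) = -16869*(-1/21427) + 47953/((-8*1*(1 + 2))) = 16869/21427 + 47953/((-8*1*3)) = 16869/21427 + 47953/(-24) = 16869/21427 + 47953*(-1/24) = 16869/21427 - 47953/24 = -1027084075/514248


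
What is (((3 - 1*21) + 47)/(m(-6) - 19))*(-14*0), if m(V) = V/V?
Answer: 0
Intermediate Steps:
m(V) = 1
(((3 - 1*21) + 47)/(m(-6) - 19))*(-14*0) = (((3 - 1*21) + 47)/(1 - 19))*(-14*0) = (((3 - 21) + 47)/(-18))*0 = ((-18 + 47)*(-1/18))*0 = (29*(-1/18))*0 = -29/18*0 = 0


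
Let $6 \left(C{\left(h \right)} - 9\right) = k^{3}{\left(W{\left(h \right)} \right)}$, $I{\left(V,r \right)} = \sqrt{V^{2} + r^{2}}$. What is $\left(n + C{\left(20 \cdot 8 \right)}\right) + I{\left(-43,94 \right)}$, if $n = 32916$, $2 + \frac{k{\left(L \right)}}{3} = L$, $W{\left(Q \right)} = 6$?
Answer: $33213 + \sqrt{10685} \approx 33316.0$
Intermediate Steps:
$k{\left(L \right)} = -6 + 3 L$
$C{\left(h \right)} = 297$ ($C{\left(h \right)} = 9 + \frac{\left(-6 + 3 \cdot 6\right)^{3}}{6} = 9 + \frac{\left(-6 + 18\right)^{3}}{6} = 9 + \frac{12^{3}}{6} = 9 + \frac{1}{6} \cdot 1728 = 9 + 288 = 297$)
$\left(n + C{\left(20 \cdot 8 \right)}\right) + I{\left(-43,94 \right)} = \left(32916 + 297\right) + \sqrt{\left(-43\right)^{2} + 94^{2}} = 33213 + \sqrt{1849 + 8836} = 33213 + \sqrt{10685}$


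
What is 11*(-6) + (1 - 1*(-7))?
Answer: -58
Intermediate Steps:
11*(-6) + (1 - 1*(-7)) = -66 + (1 + 7) = -66 + 8 = -58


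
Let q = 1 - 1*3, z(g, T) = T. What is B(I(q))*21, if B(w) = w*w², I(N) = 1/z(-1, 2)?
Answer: 21/8 ≈ 2.6250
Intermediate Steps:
q = -2 (q = 1 - 3 = -2)
I(N) = ½ (I(N) = 1/2 = ½)
B(w) = w³
B(I(q))*21 = (½)³*21 = (⅛)*21 = 21/8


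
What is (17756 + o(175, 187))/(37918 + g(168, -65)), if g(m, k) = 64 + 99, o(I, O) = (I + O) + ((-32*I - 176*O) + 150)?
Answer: -20244/38081 ≈ -0.53160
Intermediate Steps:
o(I, O) = 150 - 175*O - 31*I (o(I, O) = (I + O) + ((-176*O - 32*I) + 150) = (I + O) + (150 - 176*O - 32*I) = 150 - 175*O - 31*I)
g(m, k) = 163
(17756 + o(175, 187))/(37918 + g(168, -65)) = (17756 + (150 - 175*187 - 31*175))/(37918 + 163) = (17756 + (150 - 32725 - 5425))/38081 = (17756 - 38000)*(1/38081) = -20244*1/38081 = -20244/38081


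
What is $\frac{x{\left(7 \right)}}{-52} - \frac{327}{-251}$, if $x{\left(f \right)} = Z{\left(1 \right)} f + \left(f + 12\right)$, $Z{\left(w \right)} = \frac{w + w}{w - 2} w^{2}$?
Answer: $\frac{15749}{13052} \approx 1.2066$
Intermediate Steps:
$Z{\left(w \right)} = \frac{2 w^{3}}{-2 + w}$ ($Z{\left(w \right)} = \frac{2 w}{-2 + w} w^{2} = \frac{2 w^{3}}{-2 + w}$)
$x{\left(f \right)} = 12 - f$ ($x{\left(f \right)} = \frac{2 \cdot 1^{3}}{-2 + 1} f + \left(f + 12\right) = 2 \cdot 1 \frac{1}{-1} f + \left(12 + f\right) = 2 \cdot 1 \left(-1\right) f + \left(12 + f\right) = - 2 f + \left(12 + f\right) = 12 - f$)
$\frac{x{\left(7 \right)}}{-52} - \frac{327}{-251} = \frac{12 - 7}{-52} - \frac{327}{-251} = \left(12 - 7\right) \left(- \frac{1}{52}\right) - - \frac{327}{251} = 5 \left(- \frac{1}{52}\right) + \frac{327}{251} = - \frac{5}{52} + \frac{327}{251} = \frac{15749}{13052}$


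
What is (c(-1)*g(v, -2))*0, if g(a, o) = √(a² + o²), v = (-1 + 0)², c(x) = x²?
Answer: 0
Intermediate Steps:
v = 1 (v = (-1)² = 1)
(c(-1)*g(v, -2))*0 = ((-1)²*√(1² + (-2)²))*0 = (1*√(1 + 4))*0 = (1*√5)*0 = √5*0 = 0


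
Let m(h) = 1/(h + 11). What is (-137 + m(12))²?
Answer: 9922500/529 ≈ 18757.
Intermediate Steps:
m(h) = 1/(11 + h)
(-137 + m(12))² = (-137 + 1/(11 + 12))² = (-137 + 1/23)² = (-3150/23)² = 9922500/529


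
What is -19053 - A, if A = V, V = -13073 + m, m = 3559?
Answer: -9539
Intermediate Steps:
V = -9514 (V = -13073 + 3559 = -9514)
A = -9514
-19053 - A = -19053 - 1*(-9514) = -19053 + 9514 = -9539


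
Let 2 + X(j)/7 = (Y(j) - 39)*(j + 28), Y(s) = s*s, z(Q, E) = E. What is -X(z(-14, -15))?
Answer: -16912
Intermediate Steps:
Y(s) = s²
X(j) = -14 + 7*(-39 + j²)*(28 + j) (X(j) = -14 + 7*((j² - 39)*(j + 28)) = -14 + 7*((-39 + j²)*(28 + j)) = -14 + 7*(-39 + j²)*(28 + j))
-X(z(-14, -15)) = -(-7658 - 273*(-15) + 7*(-15)³ + 196*(-15)²) = -(-7658 + 4095 + 7*(-3375) + 196*225) = -(-7658 + 4095 - 23625 + 44100) = -1*16912 = -16912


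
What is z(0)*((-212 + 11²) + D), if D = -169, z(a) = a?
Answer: 0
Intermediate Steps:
z(0)*((-212 + 11²) + D) = 0*((-212 + 11²) - 169) = 0*((-212 + 121) - 169) = 0*(-91 - 169) = 0*(-260) = 0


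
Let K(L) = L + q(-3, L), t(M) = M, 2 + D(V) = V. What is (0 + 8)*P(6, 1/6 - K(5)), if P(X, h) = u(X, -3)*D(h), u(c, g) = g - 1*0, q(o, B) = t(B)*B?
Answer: 764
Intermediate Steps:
D(V) = -2 + V
q(o, B) = B² (q(o, B) = B*B = B²)
u(c, g) = g (u(c, g) = g + 0 = g)
K(L) = L + L²
P(X, h) = 6 - 3*h (P(X, h) = -3*(-2 + h) = 6 - 3*h)
(0 + 8)*P(6, 1/6 - K(5)) = (0 + 8)*(6 - 3*(1/6 - 5*(1 + 5))) = 8*(6 - 3*(⅙ - 5*6)) = 8*(6 - 3*(⅙ - 1*30)) = 8*(6 - 3*(⅙ - 30)) = 8*(6 - 3*(-179/6)) = 8*(6 + 179/2) = 8*(191/2) = 764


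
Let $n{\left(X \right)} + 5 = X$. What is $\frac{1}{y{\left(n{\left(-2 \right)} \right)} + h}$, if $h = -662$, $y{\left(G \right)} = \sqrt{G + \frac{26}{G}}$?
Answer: $- \frac{4634}{3067783} - \frac{5 i \sqrt{21}}{3067783} \approx -0.0015105 - 7.4689 \cdot 10^{-6} i$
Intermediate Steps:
$n{\left(X \right)} = -5 + X$
$\frac{1}{y{\left(n{\left(-2 \right)} \right)} + h} = \frac{1}{\sqrt{\left(-5 - 2\right) + \frac{26}{-5 - 2}} - 662} = \frac{1}{\sqrt{-7 + \frac{26}{-7}} - 662} = \frac{1}{\sqrt{-7 + 26 \left(- \frac{1}{7}\right)} - 662} = \frac{1}{\sqrt{-7 - \frac{26}{7}} - 662} = \frac{1}{\sqrt{- \frac{75}{7}} - 662} = \frac{1}{\frac{5 i \sqrt{21}}{7} - 662} = \frac{1}{-662 + \frac{5 i \sqrt{21}}{7}}$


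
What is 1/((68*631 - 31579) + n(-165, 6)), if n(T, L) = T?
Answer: 1/11164 ≈ 8.9574e-5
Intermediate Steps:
1/((68*631 - 31579) + n(-165, 6)) = 1/((68*631 - 31579) - 165) = 1/((42908 - 31579) - 165) = 1/(11329 - 165) = 1/11164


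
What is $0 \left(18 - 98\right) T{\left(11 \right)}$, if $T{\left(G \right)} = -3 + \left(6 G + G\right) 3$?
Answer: $0$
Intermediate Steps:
$T{\left(G \right)} = -3 + 21 G$ ($T{\left(G \right)} = -3 + 7 G 3 = -3 + 21 G$)
$0 \left(18 - 98\right) T{\left(11 \right)} = 0 \left(18 - 98\right) \left(-3 + 21 \cdot 11\right) = 0 \left(-80\right) \left(-3 + 231\right) = 0 \cdot 228 = 0$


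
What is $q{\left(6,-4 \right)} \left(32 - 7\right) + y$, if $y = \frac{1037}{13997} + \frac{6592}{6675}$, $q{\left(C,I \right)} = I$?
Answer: $- \frac{9243807301}{93429975} \approx -98.938$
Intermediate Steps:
$y = \frac{99190199}{93429975}$ ($y = 1037 \cdot \frac{1}{13997} + 6592 \cdot \frac{1}{6675} = \frac{1037}{13997} + \frac{6592}{6675} = \frac{99190199}{93429975} \approx 1.0617$)
$q{\left(6,-4 \right)} \left(32 - 7\right) + y = - 4 \left(32 - 7\right) + \frac{99190199}{93429975} = \left(-4\right) 25 + \frac{99190199}{93429975} = -100 + \frac{99190199}{93429975} = - \frac{9243807301}{93429975}$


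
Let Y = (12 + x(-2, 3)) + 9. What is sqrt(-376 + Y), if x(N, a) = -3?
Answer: I*sqrt(358) ≈ 18.921*I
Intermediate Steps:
Y = 18 (Y = (12 - 3) + 9 = 9 + 9 = 18)
sqrt(-376 + Y) = sqrt(-376 + 18) = sqrt(-358) = I*sqrt(358)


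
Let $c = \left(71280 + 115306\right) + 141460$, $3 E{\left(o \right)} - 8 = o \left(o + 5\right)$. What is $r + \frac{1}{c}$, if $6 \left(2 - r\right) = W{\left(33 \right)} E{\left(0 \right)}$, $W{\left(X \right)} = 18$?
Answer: $- \frac{1968275}{328046} \approx -6.0$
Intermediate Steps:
$E{\left(o \right)} = \frac{8}{3} + \frac{o \left(5 + o\right)}{3}$ ($E{\left(o \right)} = \frac{8}{3} + \frac{o \left(o + 5\right)}{3} = \frac{8}{3} + \frac{o \left(5 + o\right)}{3}$)
$c = 328046$ ($c = 186586 + 141460 = 328046$)
$r = -6$ ($r = 2 - \frac{18 \left(\frac{8}{3} + \frac{0^{2}}{3} + \frac{5}{3} \cdot 0\right)}{6} = 2 - \frac{18 \left(\frac{8}{3} + \frac{1}{3} \cdot 0 + 0\right)}{6} = 2 - \frac{18 \left(\frac{8}{3} + 0 + 0\right)}{6} = 2 - \frac{18 \cdot \frac{8}{3}}{6} = 2 - 8 = -6$)
$r + \frac{1}{c} = -6 + \frac{1}{328046} = - \frac{1968275}{328046}$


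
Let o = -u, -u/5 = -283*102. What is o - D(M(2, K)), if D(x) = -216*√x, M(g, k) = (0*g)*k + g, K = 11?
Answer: -144330 + 216*√2 ≈ -1.4402e+5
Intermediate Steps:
u = 144330 (u = -(-1415)*102 = -5*(-28866) = 144330)
M(g, k) = g (M(g, k) = 0*k + g = 0 + g = g)
o = -144330 (o = -1*144330 = -144330)
o - D(M(2, K)) = -144330 - (-216)*√2 = -144330 + 216*√2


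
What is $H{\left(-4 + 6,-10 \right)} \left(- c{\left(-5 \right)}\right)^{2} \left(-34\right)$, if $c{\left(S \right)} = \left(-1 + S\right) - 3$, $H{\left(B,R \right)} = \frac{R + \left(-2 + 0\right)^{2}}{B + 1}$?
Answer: $5508$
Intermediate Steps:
$H{\left(B,R \right)} = \frac{4 + R}{1 + B}$ ($H{\left(B,R \right)} = \frac{R + \left(-2\right)^{2}}{1 + B} = \frac{R + 4}{1 + B} = \frac{4 + R}{1 + B}$)
$c{\left(S \right)} = -4 + S$
$H{\left(-4 + 6,-10 \right)} \left(- c{\left(-5 \right)}\right)^{2} \left(-34\right) = \frac{4 - 10}{1 + \left(-4 + 6\right)} \left(- (-4 - 5)\right)^{2} \left(-34\right) = \frac{1}{1 + 2} \left(-6\right) \left(\left(-1\right) \left(-9\right)\right)^{2} \left(-34\right) = \frac{1}{3} \left(-6\right) 9^{2} \left(-34\right) = \frac{1}{3} \left(-6\right) 81 \left(-34\right) = \left(-2\right) 81 \left(-34\right) = \left(-162\right) \left(-34\right) = 5508$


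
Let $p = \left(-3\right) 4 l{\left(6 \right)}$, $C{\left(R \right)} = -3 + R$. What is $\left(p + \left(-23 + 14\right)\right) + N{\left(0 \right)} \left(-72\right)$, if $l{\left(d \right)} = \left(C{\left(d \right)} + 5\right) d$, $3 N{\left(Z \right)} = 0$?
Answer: $-585$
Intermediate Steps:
$N{\left(Z \right)} = 0$ ($N{\left(Z \right)} = \frac{1}{3} \cdot 0 = 0$)
$l{\left(d \right)} = d \left(2 + d\right)$ ($l{\left(d \right)} = \left(\left(-3 + d\right) + 5\right) d = \left(2 + d\right) d = d \left(2 + d\right)$)
$p = -576$ ($p = \left(-3\right) 4 \cdot 6 \left(2 + 6\right) = - 12 \cdot 6 \cdot 8 = \left(-12\right) 48 = -576$)
$\left(p + \left(-23 + 14\right)\right) + N{\left(0 \right)} \left(-72\right) = \left(-576 + \left(-23 + 14\right)\right) + 0 \left(-72\right) = \left(-576 - 9\right) + 0 = -585 + 0 = -585$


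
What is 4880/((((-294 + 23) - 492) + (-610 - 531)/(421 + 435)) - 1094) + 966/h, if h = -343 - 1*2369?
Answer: -2144238573/719011316 ≈ -2.9822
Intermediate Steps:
h = -2712 (h = -343 - 2369 = -2712)
4880/((((-294 + 23) - 492) + (-610 - 531)/(421 + 435)) - 1094) + 966/h = 4880/((((-294 + 23) - 492) + (-610 - 531)/(421 + 435)) - 1094) + 966/(-2712) = 4880/(((-271 - 492) - 1141/856) - 1094) + 966*(-1/2712) = 4880/((-763 - 1141*1/856) - 1094) - 161/452 = 4880/((-763 - 1141/856) - 1094) - 161/452 = 4880/(-654269/856 - 1094) - 161/452 = 4880/(-1590733/856) - 161/452 = 4880*(-856/1590733) - 161/452 = -4177280/1590733 - 161/452 = -2144238573/719011316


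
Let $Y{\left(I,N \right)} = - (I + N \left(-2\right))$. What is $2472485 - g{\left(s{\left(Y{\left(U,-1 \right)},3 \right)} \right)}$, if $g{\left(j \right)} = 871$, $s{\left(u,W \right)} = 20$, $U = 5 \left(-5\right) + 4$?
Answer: $2471614$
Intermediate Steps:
$U = -21$ ($U = -25 + 4 = -21$)
$Y{\left(I,N \right)} = - I + 2 N$ ($Y{\left(I,N \right)} = - (I - 2 N) = - I + 2 N$)
$2472485 - g{\left(s{\left(Y{\left(U,-1 \right)},3 \right)} \right)} = 2472485 - 871 = 2471614$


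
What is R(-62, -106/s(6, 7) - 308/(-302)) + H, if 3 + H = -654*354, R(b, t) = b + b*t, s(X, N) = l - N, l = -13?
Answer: -175139488/755 ≈ -2.3197e+5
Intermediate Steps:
s(X, N) = -13 - N
H = -231519 (H = -3 - 654*354 = -3 - 231516 = -231519)
R(-62, -106/s(6, 7) - 308/(-302)) + H = -62*(1 + (-106/(-13 - 1*7) - 308/(-302))) - 231519 = -62*(1 + (-106/(-13 - 7) - 308*(-1/302))) - 231519 = -62*(1 + (-106/(-20) + 154/151)) - 231519 = -62*(1 + (-106*(-1/20) + 154/151)) - 231519 = -62*(1 + (53/10 + 154/151)) - 231519 = -62*(1 + 9543/1510) - 231519 = -62*11053/1510 - 231519 = -342643/755 - 231519 = -175139488/755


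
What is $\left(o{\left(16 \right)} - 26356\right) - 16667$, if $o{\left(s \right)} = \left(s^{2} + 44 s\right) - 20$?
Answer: $-42083$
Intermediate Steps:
$o{\left(s \right)} = -20 + s^{2} + 44 s$
$\left(o{\left(16 \right)} - 26356\right) - 16667 = \left(\left(-20 + 16^{2} + 44 \cdot 16\right) - 26356\right) - 16667 = \left(\left(-20 + 256 + 704\right) - 26356\right) - 16667 = \left(940 - 26356\right) - 16667 = -25416 - 16667 = -42083$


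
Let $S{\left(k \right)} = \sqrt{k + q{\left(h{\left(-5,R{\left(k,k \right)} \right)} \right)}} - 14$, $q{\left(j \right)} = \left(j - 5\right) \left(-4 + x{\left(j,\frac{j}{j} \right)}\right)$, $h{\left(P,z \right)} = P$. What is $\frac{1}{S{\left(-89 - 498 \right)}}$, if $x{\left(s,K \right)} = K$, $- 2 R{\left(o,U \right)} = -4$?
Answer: $- \frac{14}{753} - \frac{i \sqrt{557}}{753} \approx -0.018592 - 0.031342 i$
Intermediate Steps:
$R{\left(o,U \right)} = 2$ ($R{\left(o,U \right)} = \left(- \frac{1}{2}\right) \left(-4\right) = 2$)
$q{\left(j \right)} = 15 - 3 j$ ($q{\left(j \right)} = \left(j - 5\right) \left(-4 + \frac{j}{j}\right) = \left(-5 + j\right) \left(-4 + 1\right) = \left(-5 + j\right) \left(-3\right) = 15 - 3 j$)
$S{\left(k \right)} = -14 + \sqrt{30 + k}$ ($S{\left(k \right)} = \sqrt{k + \left(15 - -15\right)} - 14 = \sqrt{k + \left(15 + 15\right)} - 14 = \sqrt{k + 30} - 14 = \sqrt{30 + k} - 14 = -14 + \sqrt{30 + k}$)
$\frac{1}{S{\left(-89 - 498 \right)}} = \frac{1}{-14 + \sqrt{30 - 587}} = \frac{1}{-14 + \sqrt{-557}} = \frac{1}{-14 + i \sqrt{557}}$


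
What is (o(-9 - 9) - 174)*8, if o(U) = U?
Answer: -1536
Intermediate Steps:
(o(-9 - 9) - 174)*8 = ((-9 - 9) - 174)*8 = (-18 - 174)*8 = -192*8 = -1536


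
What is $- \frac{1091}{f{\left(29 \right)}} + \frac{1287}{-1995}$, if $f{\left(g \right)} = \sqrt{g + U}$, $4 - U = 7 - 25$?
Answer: $- \frac{429}{665} - \frac{1091 \sqrt{51}}{51} \approx -153.42$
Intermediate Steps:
$U = 22$ ($U = 4 - \left(7 - 25\right) = 4 - -18 = 4 + 18 = 22$)
$f{\left(g \right)} = \sqrt{22 + g}$ ($f{\left(g \right)} = \sqrt{g + 22} = \sqrt{22 + g}$)
$- \frac{1091}{f{\left(29 \right)}} + \frac{1287}{-1995} = - \frac{1091}{\sqrt{22 + 29}} + \frac{1287}{-1995} = - \frac{1091}{\sqrt{51}} + 1287 \left(- \frac{1}{1995}\right) = - 1091 \frac{\sqrt{51}}{51} - \frac{429}{665} = - \frac{1091 \sqrt{51}}{51} - \frac{429}{665} = - \frac{429}{665} - \frac{1091 \sqrt{51}}{51}$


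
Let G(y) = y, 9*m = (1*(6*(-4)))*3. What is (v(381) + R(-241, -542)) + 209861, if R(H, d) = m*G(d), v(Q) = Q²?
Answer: 359358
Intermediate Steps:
m = -8 (m = ((1*(6*(-4)))*3)/9 = ((1*(-24))*3)/9 = (-24*3)/9 = (⅑)*(-72) = -8)
R(H, d) = -8*d
(v(381) + R(-241, -542)) + 209861 = (381² - 8*(-542)) + 209861 = (145161 + 4336) + 209861 = 149497 + 209861 = 359358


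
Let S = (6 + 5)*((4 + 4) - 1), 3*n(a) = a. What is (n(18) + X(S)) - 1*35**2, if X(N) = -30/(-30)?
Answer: -1218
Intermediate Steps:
n(a) = a/3
S = 77 (S = 11*(8 - 1) = 11*7 = 77)
X(N) = 1 (X(N) = -30*(-1/30) = 1)
(n(18) + X(S)) - 1*35**2 = ((1/3)*18 + 1) - 1*35**2 = (6 + 1) - 1*1225 = 7 - 1225 = -1218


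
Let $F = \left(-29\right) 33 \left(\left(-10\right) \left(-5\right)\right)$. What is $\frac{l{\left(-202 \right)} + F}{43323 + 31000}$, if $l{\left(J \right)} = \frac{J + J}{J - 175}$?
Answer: $- \frac{18039046}{28019771} \approx -0.6438$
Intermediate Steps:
$l{\left(J \right)} = \frac{2 J}{-175 + J}$
$F = -47850$ ($F = \left(-957\right) 50 = -47850$)
$\frac{l{\left(-202 \right)} + F}{43323 + 31000} = \frac{2 \left(-202\right) \frac{1}{-175 - 202} - 47850}{43323 + 31000} = \frac{2 \left(-202\right) \frac{1}{-377} - 47850}{74323} = \left(2 \left(-202\right) \left(- \frac{1}{377}\right) - 47850\right) \frac{1}{74323} = \left(\frac{404}{377} - 47850\right) \frac{1}{74323} = \left(- \frac{18039046}{377}\right) \frac{1}{74323} = - \frac{18039046}{28019771}$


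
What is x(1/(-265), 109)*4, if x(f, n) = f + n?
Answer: 115536/265 ≈ 435.98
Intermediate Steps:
x(1/(-265), 109)*4 = (1/(-265) + 109)*4 = (-1/265 + 109)*4 = (28884/265)*4 = 115536/265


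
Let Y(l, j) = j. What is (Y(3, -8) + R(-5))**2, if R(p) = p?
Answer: 169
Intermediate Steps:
(Y(3, -8) + R(-5))**2 = (-8 - 5)**2 = (-13)**2 = 169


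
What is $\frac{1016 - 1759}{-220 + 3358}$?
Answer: $- \frac{743}{3138} \approx -0.23677$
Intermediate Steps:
$\frac{1016 - 1759}{-220 + 3358} = - \frac{743}{3138}$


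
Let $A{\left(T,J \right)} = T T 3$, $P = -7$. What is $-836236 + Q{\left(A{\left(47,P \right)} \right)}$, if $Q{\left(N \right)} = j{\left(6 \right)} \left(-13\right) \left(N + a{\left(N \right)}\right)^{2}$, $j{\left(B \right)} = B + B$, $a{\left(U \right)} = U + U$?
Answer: $-61660485352$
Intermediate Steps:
$a{\left(U \right)} = 2 U$
$A{\left(T,J \right)} = 3 T^{2}$ ($A{\left(T,J \right)} = T^{2} \cdot 3 = 3 T^{2}$)
$j{\left(B \right)} = 2 B$
$Q{\left(N \right)} = - 1404 N^{2}$ ($Q{\left(N \right)} = 2 \cdot 6 \left(-13\right) \left(N + 2 N\right)^{2} = 12 \left(-13\right) \left(3 N\right)^{2} = - 156 \cdot 9 N^{2} = - 1404 N^{2}$)
$-836236 + Q{\left(A{\left(47,P \right)} \right)} = -836236 - 1404 \left(3 \cdot 47^{2}\right)^{2} = -836236 - 1404 \left(3 \cdot 2209\right)^{2} = -836236 - 1404 \cdot 6627^{2} = -836236 - 61659649116 = -61660485352$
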